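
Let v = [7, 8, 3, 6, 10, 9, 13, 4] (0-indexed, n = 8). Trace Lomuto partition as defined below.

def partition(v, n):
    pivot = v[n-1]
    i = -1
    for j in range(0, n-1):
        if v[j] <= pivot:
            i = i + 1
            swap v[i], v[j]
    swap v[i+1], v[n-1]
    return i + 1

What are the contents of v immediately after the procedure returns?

[3, 4, 7, 6, 10, 9, 13, 8]

pivot=4, i=-1
j=0: 7>4, skip
j=1: 8>4, skip
j=2: 3≤4, i=0, swap(0,2) ⇒ [3, 8, 7, 6, 10, 9, 13, 4]
j=3: 6>4, skip
j=4: 10>4, skip
j=5: 9>4, skip
j=6: 13>4, skip
swap(1,7) ⇒ [3, 4, 7, 6, 10, 9, 13, 8]; return 1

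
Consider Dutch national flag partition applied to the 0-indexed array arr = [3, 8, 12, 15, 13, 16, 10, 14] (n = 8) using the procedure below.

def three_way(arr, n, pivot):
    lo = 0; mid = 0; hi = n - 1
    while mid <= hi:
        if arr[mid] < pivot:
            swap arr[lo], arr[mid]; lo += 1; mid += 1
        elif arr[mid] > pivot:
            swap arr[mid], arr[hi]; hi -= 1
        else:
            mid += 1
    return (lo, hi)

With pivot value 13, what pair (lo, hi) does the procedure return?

(4, 4)

pivot = 13; lo=0, mid=0, hi=7
arr[mid]=3<13: swap arr[0],arr[0]; lo=1,mid=1 → [3, 8, 12, 15, 13, 16, 10, 14]
arr[mid]=8<13: swap arr[1],arr[1]; lo=2,mid=2 → [3, 8, 12, 15, 13, 16, 10, 14]
arr[mid]=12<13: swap arr[2],arr[2]; lo=3,mid=3 → [3, 8, 12, 15, 13, 16, 10, 14]
arr[mid]=15>13: swap arr[3],arr[7]; hi=6 → [3, 8, 12, 14, 13, 16, 10, 15]
arr[mid]=14>13: swap arr[3],arr[6]; hi=5 → [3, 8, 12, 10, 13, 16, 14, 15]
arr[mid]=10<13: swap arr[3],arr[3]; lo=4,mid=4 → [3, 8, 12, 10, 13, 16, 14, 15]
arr[mid]=13=13: mid=5
arr[mid]=16>13: swap arr[5],arr[5]; hi=4 → [3, 8, 12, 10, 13, 16, 14, 15]
end: lo=4, hi=4; arr = [3, 8, 12, 10, 13, 16, 14, 15]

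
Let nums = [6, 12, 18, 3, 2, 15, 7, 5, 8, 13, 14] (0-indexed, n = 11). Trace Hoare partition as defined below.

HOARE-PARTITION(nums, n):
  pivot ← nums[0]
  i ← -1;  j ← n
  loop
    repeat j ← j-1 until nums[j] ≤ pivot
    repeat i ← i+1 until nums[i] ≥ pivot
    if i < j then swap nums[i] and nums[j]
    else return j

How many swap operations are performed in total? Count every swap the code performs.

3

pivot = nums[0] = 6; i = -1, j = 11
j→7 (nums[7]=5≤6), i→0 (nums[0]=6≥6); i<j, swap → [5, 12, 18, 3, 2, 15, 7, 6, 8, 13, 14]
j→4 (nums[4]=2≤6), i→1 (nums[1]=12≥6); i<j, swap → [5, 2, 18, 3, 12, 15, 7, 6, 8, 13, 14]
j→3 (nums[3]=3≤6), i→2 (nums[2]=18≥6); i<j, swap → [5, 2, 3, 18, 12, 15, 7, 6, 8, 13, 14]
j→2, i→3; i≥j, return j=2. nums = [5, 2, 3, 18, 12, 15, 7, 6, 8, 13, 14]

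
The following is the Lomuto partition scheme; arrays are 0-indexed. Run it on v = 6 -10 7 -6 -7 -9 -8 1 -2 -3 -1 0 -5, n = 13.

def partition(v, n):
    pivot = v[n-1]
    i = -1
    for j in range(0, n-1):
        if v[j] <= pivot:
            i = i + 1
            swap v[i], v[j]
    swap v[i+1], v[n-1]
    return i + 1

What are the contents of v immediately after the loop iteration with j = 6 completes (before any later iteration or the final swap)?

pivot = v[12] = -5; i = -1
j=0: v[0]=6 > -5 → no swap
j=1: v[1]=-10 ≤ -5 → i=0, swap v[0],v[1] → -10 6 7 -6 -7 -9 -8 1 -2 -3 -1 0 -5
j=2: v[2]=7 > -5 → no swap
j=3: v[3]=-6 ≤ -5 → i=1, swap v[1],v[3] → -10 -6 7 6 -7 -9 -8 1 -2 -3 -1 0 -5
j=4: v[4]=-7 ≤ -5 → i=2, swap v[2],v[4] → -10 -6 -7 6 7 -9 -8 1 -2 -3 -1 0 -5
j=5: v[5]=-9 ≤ -5 → i=3, swap v[3],v[5] → -10 -6 -7 -9 7 6 -8 1 -2 -3 -1 0 -5
j=6: v[6]=-8 ≤ -5 → i=4, swap v[4],v[6] → -10 -6 -7 -9 -8 6 7 1 -2 -3 -1 0 -5
(after j=6) v = -10 -6 -7 -9 -8 6 7 1 -2 -3 -1 0 -5

-10 -6 -7 -9 -8 6 7 1 -2 -3 -1 0 -5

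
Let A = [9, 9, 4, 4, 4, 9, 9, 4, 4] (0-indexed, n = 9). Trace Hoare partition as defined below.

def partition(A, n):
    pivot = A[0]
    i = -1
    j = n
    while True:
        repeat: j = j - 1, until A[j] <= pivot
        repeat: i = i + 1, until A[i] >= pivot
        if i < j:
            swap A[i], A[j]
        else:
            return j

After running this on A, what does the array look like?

[4, 4, 4, 4, 4, 9, 9, 9, 9]

pivot = A[0] = 9; i = -1, j = 9
j→8 (A[8]=4≤9), i→0 (A[0]=9≥9); i<j, swap → [4, 9, 4, 4, 4, 9, 9, 4, 9]
j→7 (A[7]=4≤9), i→1 (A[1]=9≥9); i<j, swap → [4, 4, 4, 4, 4, 9, 9, 9, 9]
j→6 (A[6]=9≤9), i→5 (A[5]=9≥9); i<j, swap → [4, 4, 4, 4, 4, 9, 9, 9, 9]
j→5, i→6; i≥j, return j=5. A = [4, 4, 4, 4, 4, 9, 9, 9, 9]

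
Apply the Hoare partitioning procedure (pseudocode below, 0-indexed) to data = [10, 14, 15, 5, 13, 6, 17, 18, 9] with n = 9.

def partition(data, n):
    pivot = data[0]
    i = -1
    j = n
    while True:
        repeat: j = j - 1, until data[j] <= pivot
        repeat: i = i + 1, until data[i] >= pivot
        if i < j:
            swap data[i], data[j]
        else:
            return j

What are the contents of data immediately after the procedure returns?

[9, 6, 5, 15, 13, 14, 17, 18, 10]

pivot = data[0] = 10; i = -1, j = 9
j→8 (data[8]=9≤10), i→0 (data[0]=10≥10); i<j, swap → [9, 14, 15, 5, 13, 6, 17, 18, 10]
j→5 (data[5]=6≤10), i→1 (data[1]=14≥10); i<j, swap → [9, 6, 15, 5, 13, 14, 17, 18, 10]
j→3 (data[3]=5≤10), i→2 (data[2]=15≥10); i<j, swap → [9, 6, 5, 15, 13, 14, 17, 18, 10]
j→2, i→3; i≥j, return j=2. data = [9, 6, 5, 15, 13, 14, 17, 18, 10]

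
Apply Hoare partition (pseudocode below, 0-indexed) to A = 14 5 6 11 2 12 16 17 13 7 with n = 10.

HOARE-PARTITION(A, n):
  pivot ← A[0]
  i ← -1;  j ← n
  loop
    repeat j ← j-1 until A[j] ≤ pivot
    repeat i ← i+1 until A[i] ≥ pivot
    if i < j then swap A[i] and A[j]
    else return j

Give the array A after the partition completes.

pivot=14
j stops at 9 (7), i stops at 0 (14); swap ⇒ 7 5 6 11 2 12 16 17 13 14
j stops at 8 (13), i stops at 6 (16); swap ⇒ 7 5 6 11 2 12 13 17 16 14
j stops at 6, i stops at 7; i≥j ⇒ return 6. A=7 5 6 11 2 12 13 17 16 14

7 5 6 11 2 12 13 17 16 14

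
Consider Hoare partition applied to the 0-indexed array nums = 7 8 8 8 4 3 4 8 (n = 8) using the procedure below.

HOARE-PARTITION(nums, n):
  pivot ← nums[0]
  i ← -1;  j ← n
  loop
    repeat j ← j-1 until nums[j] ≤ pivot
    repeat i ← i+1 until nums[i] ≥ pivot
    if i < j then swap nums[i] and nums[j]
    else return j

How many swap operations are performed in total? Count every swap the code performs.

pivot=7
j stops at 6 (4), i stops at 0 (7); swap ⇒ 4 8 8 8 4 3 7 8
j stops at 5 (3), i stops at 1 (8); swap ⇒ 4 3 8 8 4 8 7 8
j stops at 4 (4), i stops at 2 (8); swap ⇒ 4 3 4 8 8 8 7 8
j stops at 2, i stops at 3; i≥j ⇒ return 2. nums=4 3 4 8 8 8 7 8

3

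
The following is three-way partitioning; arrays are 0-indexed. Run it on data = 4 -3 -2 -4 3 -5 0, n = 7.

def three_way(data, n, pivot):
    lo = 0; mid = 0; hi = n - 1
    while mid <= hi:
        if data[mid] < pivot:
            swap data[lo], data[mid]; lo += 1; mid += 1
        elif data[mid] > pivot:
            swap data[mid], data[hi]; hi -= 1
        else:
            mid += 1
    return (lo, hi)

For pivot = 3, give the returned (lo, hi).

pivot = 3; lo=0, mid=0, hi=6
data[mid]=4>3: swap data[0],data[6]; hi=5 → 0 -3 -2 -4 3 -5 4
data[mid]=0<3: swap data[0],data[0]; lo=1,mid=1 → 0 -3 -2 -4 3 -5 4
data[mid]=-3<3: swap data[1],data[1]; lo=2,mid=2 → 0 -3 -2 -4 3 -5 4
data[mid]=-2<3: swap data[2],data[2]; lo=3,mid=3 → 0 -3 -2 -4 3 -5 4
data[mid]=-4<3: swap data[3],data[3]; lo=4,mid=4 → 0 -3 -2 -4 3 -5 4
data[mid]=3=3: mid=5
data[mid]=-5<3: swap data[4],data[5]; lo=5,mid=6 → 0 -3 -2 -4 -5 3 4
end: lo=5, hi=5; data = 0 -3 -2 -4 -5 3 4

(5, 5)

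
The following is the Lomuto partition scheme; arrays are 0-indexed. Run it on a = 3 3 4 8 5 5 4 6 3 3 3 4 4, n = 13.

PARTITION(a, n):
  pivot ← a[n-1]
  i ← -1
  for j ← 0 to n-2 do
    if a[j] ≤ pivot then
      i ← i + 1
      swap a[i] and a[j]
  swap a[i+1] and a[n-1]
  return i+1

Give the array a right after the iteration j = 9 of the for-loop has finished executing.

pivot=4, i=-1
j=0: 3≤4, i=0, swap(0,0) ⇒ 3 3 4 8 5 5 4 6 3 3 3 4 4
j=1: 3≤4, i=1, swap(1,1) ⇒ 3 3 4 8 5 5 4 6 3 3 3 4 4
j=2: 4≤4, i=2, swap(2,2) ⇒ 3 3 4 8 5 5 4 6 3 3 3 4 4
j=3: 8>4, skip
j=4: 5>4, skip
j=5: 5>4, skip
j=6: 4≤4, i=3, swap(3,6) ⇒ 3 3 4 4 5 5 8 6 3 3 3 4 4
j=7: 6>4, skip
j=8: 3≤4, i=4, swap(4,8) ⇒ 3 3 4 4 3 5 8 6 5 3 3 4 4
j=9: 3≤4, i=5, swap(5,9) ⇒ 3 3 4 4 3 3 8 6 5 5 3 4 4
(after j=9) a = 3 3 4 4 3 3 8 6 5 5 3 4 4

3 3 4 4 3 3 8 6 5 5 3 4 4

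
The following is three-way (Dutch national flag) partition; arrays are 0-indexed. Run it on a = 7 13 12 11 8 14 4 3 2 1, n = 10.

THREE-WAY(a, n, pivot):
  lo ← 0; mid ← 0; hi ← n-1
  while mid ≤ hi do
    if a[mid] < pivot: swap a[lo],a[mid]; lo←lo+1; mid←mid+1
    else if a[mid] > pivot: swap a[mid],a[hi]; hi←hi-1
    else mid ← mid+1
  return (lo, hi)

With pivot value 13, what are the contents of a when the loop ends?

7 12 11 8 1 4 3 2 13 14

pivot = 13; lo=0, mid=0, hi=9
a[mid]=7<13: swap a[0],a[0]; lo=1,mid=1 → 7 13 12 11 8 14 4 3 2 1
a[mid]=13=13: mid=2
a[mid]=12<13: swap a[1],a[2]; lo=2,mid=3 → 7 12 13 11 8 14 4 3 2 1
a[mid]=11<13: swap a[2],a[3]; lo=3,mid=4 → 7 12 11 13 8 14 4 3 2 1
a[mid]=8<13: swap a[3],a[4]; lo=4,mid=5 → 7 12 11 8 13 14 4 3 2 1
a[mid]=14>13: swap a[5],a[9]; hi=8 → 7 12 11 8 13 1 4 3 2 14
a[mid]=1<13: swap a[4],a[5]; lo=5,mid=6 → 7 12 11 8 1 13 4 3 2 14
a[mid]=4<13: swap a[5],a[6]; lo=6,mid=7 → 7 12 11 8 1 4 13 3 2 14
a[mid]=3<13: swap a[6],a[7]; lo=7,mid=8 → 7 12 11 8 1 4 3 13 2 14
a[mid]=2<13: swap a[7],a[8]; lo=8,mid=9 → 7 12 11 8 1 4 3 2 13 14
end: lo=8, hi=8; a = 7 12 11 8 1 4 3 2 13 14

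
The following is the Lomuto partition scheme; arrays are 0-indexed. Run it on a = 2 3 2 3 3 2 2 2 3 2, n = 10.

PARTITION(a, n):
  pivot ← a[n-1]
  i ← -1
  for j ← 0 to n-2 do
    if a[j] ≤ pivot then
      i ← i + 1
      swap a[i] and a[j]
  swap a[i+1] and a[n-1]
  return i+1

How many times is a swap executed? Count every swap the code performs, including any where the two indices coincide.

pivot=2, i=-1
j=0: 2≤2, i=0, swap(0,0) ⇒ 2 3 2 3 3 2 2 2 3 2
j=1: 3>2, skip
j=2: 2≤2, i=1, swap(1,2) ⇒ 2 2 3 3 3 2 2 2 3 2
j=3: 3>2, skip
j=4: 3>2, skip
j=5: 2≤2, i=2, swap(2,5) ⇒ 2 2 2 3 3 3 2 2 3 2
j=6: 2≤2, i=3, swap(3,6) ⇒ 2 2 2 2 3 3 3 2 3 2
j=7: 2≤2, i=4, swap(4,7) ⇒ 2 2 2 2 2 3 3 3 3 2
j=8: 3>2, skip
swap(5,9) ⇒ 2 2 2 2 2 2 3 3 3 3; return 5

6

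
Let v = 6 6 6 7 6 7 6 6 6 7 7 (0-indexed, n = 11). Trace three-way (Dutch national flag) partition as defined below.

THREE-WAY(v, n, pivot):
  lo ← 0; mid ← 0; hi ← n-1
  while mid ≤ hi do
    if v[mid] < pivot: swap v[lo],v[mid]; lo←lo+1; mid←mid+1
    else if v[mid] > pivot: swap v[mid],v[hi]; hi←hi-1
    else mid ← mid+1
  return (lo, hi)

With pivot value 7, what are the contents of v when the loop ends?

6 6 6 6 6 6 6 7 7 7 7

lo=0 mid=0 hi=10
6<7: swap(0,0), lo=1 mid=1 ⇒ 6 6 6 7 6 7 6 6 6 7 7
6<7: swap(1,1), lo=2 mid=2 ⇒ 6 6 6 7 6 7 6 6 6 7 7
6<7: swap(2,2), lo=3 mid=3 ⇒ 6 6 6 7 6 7 6 6 6 7 7
7=7: mid=4
6<7: swap(3,4), lo=4 mid=5 ⇒ 6 6 6 6 7 7 6 6 6 7 7
7=7: mid=6
6<7: swap(4,6), lo=5 mid=7 ⇒ 6 6 6 6 6 7 7 6 6 7 7
6<7: swap(5,7), lo=6 mid=8 ⇒ 6 6 6 6 6 6 7 7 6 7 7
6<7: swap(6,8), lo=7 mid=9 ⇒ 6 6 6 6 6 6 6 7 7 7 7
7=7: mid=10
7=7: mid=11
done. lo=7 hi=10; v=6 6 6 6 6 6 6 7 7 7 7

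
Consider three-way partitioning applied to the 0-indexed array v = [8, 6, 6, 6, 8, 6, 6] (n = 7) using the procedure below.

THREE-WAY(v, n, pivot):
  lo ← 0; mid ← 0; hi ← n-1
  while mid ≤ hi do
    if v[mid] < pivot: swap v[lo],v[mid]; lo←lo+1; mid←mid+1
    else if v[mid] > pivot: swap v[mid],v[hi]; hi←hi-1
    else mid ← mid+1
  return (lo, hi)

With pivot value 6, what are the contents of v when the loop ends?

pivot = 6; lo=0, mid=0, hi=6
v[mid]=8>6: swap v[0],v[6]; hi=5 → [6, 6, 6, 6, 8, 6, 8]
v[mid]=6=6: mid=1
v[mid]=6=6: mid=2
v[mid]=6=6: mid=3
v[mid]=6=6: mid=4
v[mid]=8>6: swap v[4],v[5]; hi=4 → [6, 6, 6, 6, 6, 8, 8]
v[mid]=6=6: mid=5
end: lo=0, hi=4; v = [6, 6, 6, 6, 6, 8, 8]

[6, 6, 6, 6, 6, 8, 8]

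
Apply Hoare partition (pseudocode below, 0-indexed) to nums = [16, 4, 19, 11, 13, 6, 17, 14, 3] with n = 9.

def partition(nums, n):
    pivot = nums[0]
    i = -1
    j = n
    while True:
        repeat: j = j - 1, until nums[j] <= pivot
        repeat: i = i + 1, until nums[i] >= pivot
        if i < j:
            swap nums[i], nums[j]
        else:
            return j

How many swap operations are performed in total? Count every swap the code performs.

2

pivot=16
j stops at 8 (3), i stops at 0 (16); swap ⇒ [3, 4, 19, 11, 13, 6, 17, 14, 16]
j stops at 7 (14), i stops at 2 (19); swap ⇒ [3, 4, 14, 11, 13, 6, 17, 19, 16]
j stops at 5, i stops at 6; i≥j ⇒ return 5. nums=[3, 4, 14, 11, 13, 6, 17, 19, 16]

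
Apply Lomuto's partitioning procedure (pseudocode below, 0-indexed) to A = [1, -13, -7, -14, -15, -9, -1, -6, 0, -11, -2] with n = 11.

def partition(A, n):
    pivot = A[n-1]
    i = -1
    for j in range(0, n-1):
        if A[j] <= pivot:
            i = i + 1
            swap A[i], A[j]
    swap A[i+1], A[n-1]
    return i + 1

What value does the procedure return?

pivot = A[10] = -2; i = -1
j=0: A[0]=1 > -2 → no swap
j=1: A[1]=-13 ≤ -2 → i=0, swap A[0],A[1] → [-13, 1, -7, -14, -15, -9, -1, -6, 0, -11, -2]
j=2: A[2]=-7 ≤ -2 → i=1, swap A[1],A[2] → [-13, -7, 1, -14, -15, -9, -1, -6, 0, -11, -2]
j=3: A[3]=-14 ≤ -2 → i=2, swap A[2],A[3] → [-13, -7, -14, 1, -15, -9, -1, -6, 0, -11, -2]
j=4: A[4]=-15 ≤ -2 → i=3, swap A[3],A[4] → [-13, -7, -14, -15, 1, -9, -1, -6, 0, -11, -2]
j=5: A[5]=-9 ≤ -2 → i=4, swap A[4],A[5] → [-13, -7, -14, -15, -9, 1, -1, -6, 0, -11, -2]
j=6: A[6]=-1 > -2 → no swap
j=7: A[7]=-6 ≤ -2 → i=5, swap A[5],A[7] → [-13, -7, -14, -15, -9, -6, -1, 1, 0, -11, -2]
j=8: A[8]=0 > -2 → no swap
j=9: A[9]=-11 ≤ -2 → i=6, swap A[6],A[9] → [-13, -7, -14, -15, -9, -6, -11, 1, 0, -1, -2]
final swap A[7],A[10] → [-13, -7, -14, -15, -9, -6, -11, -2, 0, -1, 1]; return 7

7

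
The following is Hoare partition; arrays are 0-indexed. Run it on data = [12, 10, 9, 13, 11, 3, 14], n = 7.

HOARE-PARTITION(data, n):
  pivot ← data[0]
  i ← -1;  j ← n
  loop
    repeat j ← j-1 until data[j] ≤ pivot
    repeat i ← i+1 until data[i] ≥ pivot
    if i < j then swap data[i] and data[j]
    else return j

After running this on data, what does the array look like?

[3, 10, 9, 11, 13, 12, 14]

pivot=12
j stops at 5 (3), i stops at 0 (12); swap ⇒ [3, 10, 9, 13, 11, 12, 14]
j stops at 4 (11), i stops at 3 (13); swap ⇒ [3, 10, 9, 11, 13, 12, 14]
j stops at 3, i stops at 4; i≥j ⇒ return 3. data=[3, 10, 9, 11, 13, 12, 14]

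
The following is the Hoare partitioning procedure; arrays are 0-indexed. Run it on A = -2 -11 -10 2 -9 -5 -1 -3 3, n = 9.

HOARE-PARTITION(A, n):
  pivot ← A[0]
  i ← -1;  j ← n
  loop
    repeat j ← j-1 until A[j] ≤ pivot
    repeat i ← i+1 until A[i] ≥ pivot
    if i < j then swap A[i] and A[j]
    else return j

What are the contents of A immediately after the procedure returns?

-3 -11 -10 -5 -9 2 -1 -2 3

pivot = A[0] = -2; i = -1, j = 9
j→7 (A[7]=-3≤-2), i→0 (A[0]=-2≥-2); i<j, swap → -3 -11 -10 2 -9 -5 -1 -2 3
j→5 (A[5]=-5≤-2), i→3 (A[3]=2≥-2); i<j, swap → -3 -11 -10 -5 -9 2 -1 -2 3
j→4, i→5; i≥j, return j=4. A = -3 -11 -10 -5 -9 2 -1 -2 3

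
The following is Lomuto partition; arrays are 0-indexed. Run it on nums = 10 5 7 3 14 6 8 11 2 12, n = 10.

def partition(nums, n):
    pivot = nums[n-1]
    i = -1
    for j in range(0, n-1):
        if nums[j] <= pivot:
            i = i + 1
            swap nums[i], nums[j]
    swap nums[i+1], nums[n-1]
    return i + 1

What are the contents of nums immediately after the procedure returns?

10 5 7 3 6 8 11 2 12 14

pivot=12, i=-1
j=0: 10≤12, i=0, swap(0,0) ⇒ 10 5 7 3 14 6 8 11 2 12
j=1: 5≤12, i=1, swap(1,1) ⇒ 10 5 7 3 14 6 8 11 2 12
j=2: 7≤12, i=2, swap(2,2) ⇒ 10 5 7 3 14 6 8 11 2 12
j=3: 3≤12, i=3, swap(3,3) ⇒ 10 5 7 3 14 6 8 11 2 12
j=4: 14>12, skip
j=5: 6≤12, i=4, swap(4,5) ⇒ 10 5 7 3 6 14 8 11 2 12
j=6: 8≤12, i=5, swap(5,6) ⇒ 10 5 7 3 6 8 14 11 2 12
j=7: 11≤12, i=6, swap(6,7) ⇒ 10 5 7 3 6 8 11 14 2 12
j=8: 2≤12, i=7, swap(7,8) ⇒ 10 5 7 3 6 8 11 2 14 12
swap(8,9) ⇒ 10 5 7 3 6 8 11 2 12 14; return 8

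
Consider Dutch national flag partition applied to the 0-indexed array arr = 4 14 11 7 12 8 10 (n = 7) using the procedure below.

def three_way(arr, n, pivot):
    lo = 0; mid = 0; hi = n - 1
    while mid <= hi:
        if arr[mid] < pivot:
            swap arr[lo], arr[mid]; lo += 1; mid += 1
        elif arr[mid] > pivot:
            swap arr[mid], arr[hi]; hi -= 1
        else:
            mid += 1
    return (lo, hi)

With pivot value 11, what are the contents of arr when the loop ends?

lo=0 mid=0 hi=6
4<11: swap(0,0), lo=1 mid=1 ⇒ 4 14 11 7 12 8 10
14>11: swap(1,6), hi=5 ⇒ 4 10 11 7 12 8 14
10<11: swap(1,1), lo=2 mid=2 ⇒ 4 10 11 7 12 8 14
11=11: mid=3
7<11: swap(2,3), lo=3 mid=4 ⇒ 4 10 7 11 12 8 14
12>11: swap(4,5), hi=4 ⇒ 4 10 7 11 8 12 14
8<11: swap(3,4), lo=4 mid=5 ⇒ 4 10 7 8 11 12 14
done. lo=4 hi=4; arr=4 10 7 8 11 12 14

4 10 7 8 11 12 14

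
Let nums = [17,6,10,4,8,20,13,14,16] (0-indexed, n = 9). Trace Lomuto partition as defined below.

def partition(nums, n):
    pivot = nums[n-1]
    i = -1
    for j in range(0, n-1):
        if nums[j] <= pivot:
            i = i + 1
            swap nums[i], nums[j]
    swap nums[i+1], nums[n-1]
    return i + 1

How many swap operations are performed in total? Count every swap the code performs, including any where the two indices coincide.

7

pivot=16, i=-1
j=0: 17>16, skip
j=1: 6≤16, i=0, swap(0,1) ⇒ [6,17,10,4,8,20,13,14,16]
j=2: 10≤16, i=1, swap(1,2) ⇒ [6,10,17,4,8,20,13,14,16]
j=3: 4≤16, i=2, swap(2,3) ⇒ [6,10,4,17,8,20,13,14,16]
j=4: 8≤16, i=3, swap(3,4) ⇒ [6,10,4,8,17,20,13,14,16]
j=5: 20>16, skip
j=6: 13≤16, i=4, swap(4,6) ⇒ [6,10,4,8,13,20,17,14,16]
j=7: 14≤16, i=5, swap(5,7) ⇒ [6,10,4,8,13,14,17,20,16]
swap(6,8) ⇒ [6,10,4,8,13,14,16,20,17]; return 6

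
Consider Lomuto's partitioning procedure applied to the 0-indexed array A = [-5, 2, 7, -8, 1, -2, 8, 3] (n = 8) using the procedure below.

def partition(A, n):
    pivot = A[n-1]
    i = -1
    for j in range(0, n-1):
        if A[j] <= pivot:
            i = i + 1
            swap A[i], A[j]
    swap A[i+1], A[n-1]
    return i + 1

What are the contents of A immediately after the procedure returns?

[-5, 2, -8, 1, -2, 3, 8, 7]

pivot=3, i=-1
j=0: -5≤3, i=0, swap(0,0) ⇒ [-5, 2, 7, -8, 1, -2, 8, 3]
j=1: 2≤3, i=1, swap(1,1) ⇒ [-5, 2, 7, -8, 1, -2, 8, 3]
j=2: 7>3, skip
j=3: -8≤3, i=2, swap(2,3) ⇒ [-5, 2, -8, 7, 1, -2, 8, 3]
j=4: 1≤3, i=3, swap(3,4) ⇒ [-5, 2, -8, 1, 7, -2, 8, 3]
j=5: -2≤3, i=4, swap(4,5) ⇒ [-5, 2, -8, 1, -2, 7, 8, 3]
j=6: 8>3, skip
swap(5,7) ⇒ [-5, 2, -8, 1, -2, 3, 8, 7]; return 5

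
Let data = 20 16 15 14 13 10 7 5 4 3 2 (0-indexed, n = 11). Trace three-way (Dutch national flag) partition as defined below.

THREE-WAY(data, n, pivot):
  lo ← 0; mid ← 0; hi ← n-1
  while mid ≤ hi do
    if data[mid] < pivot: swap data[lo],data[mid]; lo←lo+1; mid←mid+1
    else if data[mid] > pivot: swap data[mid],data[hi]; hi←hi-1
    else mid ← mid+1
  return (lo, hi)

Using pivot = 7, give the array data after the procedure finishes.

2 3 4 5 7 10 13 14 15 16 20

lo=0 mid=0 hi=10
20>7: swap(0,10), hi=9 ⇒ 2 16 15 14 13 10 7 5 4 3 20
2<7: swap(0,0), lo=1 mid=1 ⇒ 2 16 15 14 13 10 7 5 4 3 20
16>7: swap(1,9), hi=8 ⇒ 2 3 15 14 13 10 7 5 4 16 20
3<7: swap(1,1), lo=2 mid=2 ⇒ 2 3 15 14 13 10 7 5 4 16 20
15>7: swap(2,8), hi=7 ⇒ 2 3 4 14 13 10 7 5 15 16 20
4<7: swap(2,2), lo=3 mid=3 ⇒ 2 3 4 14 13 10 7 5 15 16 20
14>7: swap(3,7), hi=6 ⇒ 2 3 4 5 13 10 7 14 15 16 20
5<7: swap(3,3), lo=4 mid=4 ⇒ 2 3 4 5 13 10 7 14 15 16 20
13>7: swap(4,6), hi=5 ⇒ 2 3 4 5 7 10 13 14 15 16 20
7=7: mid=5
10>7: swap(5,5), hi=4 ⇒ 2 3 4 5 7 10 13 14 15 16 20
done. lo=4 hi=4; data=2 3 4 5 7 10 13 14 15 16 20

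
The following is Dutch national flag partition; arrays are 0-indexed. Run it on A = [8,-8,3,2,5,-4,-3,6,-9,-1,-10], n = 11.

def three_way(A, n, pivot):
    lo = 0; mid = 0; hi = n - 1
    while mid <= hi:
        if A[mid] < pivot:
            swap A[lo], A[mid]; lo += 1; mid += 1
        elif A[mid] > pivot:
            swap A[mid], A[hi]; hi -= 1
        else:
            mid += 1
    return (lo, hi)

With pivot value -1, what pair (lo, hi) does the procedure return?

(5, 5)

pivot = -1; lo=0, mid=0, hi=10
A[mid]=8>-1: swap A[0],A[10]; hi=9 → [-10,-8,3,2,5,-4,-3,6,-9,-1,8]
A[mid]=-10<-1: swap A[0],A[0]; lo=1,mid=1 → [-10,-8,3,2,5,-4,-3,6,-9,-1,8]
A[mid]=-8<-1: swap A[1],A[1]; lo=2,mid=2 → [-10,-8,3,2,5,-4,-3,6,-9,-1,8]
A[mid]=3>-1: swap A[2],A[9]; hi=8 → [-10,-8,-1,2,5,-4,-3,6,-9,3,8]
A[mid]=-1=-1: mid=3
A[mid]=2>-1: swap A[3],A[8]; hi=7 → [-10,-8,-1,-9,5,-4,-3,6,2,3,8]
A[mid]=-9<-1: swap A[2],A[3]; lo=3,mid=4 → [-10,-8,-9,-1,5,-4,-3,6,2,3,8]
A[mid]=5>-1: swap A[4],A[7]; hi=6 → [-10,-8,-9,-1,6,-4,-3,5,2,3,8]
A[mid]=6>-1: swap A[4],A[6]; hi=5 → [-10,-8,-9,-1,-3,-4,6,5,2,3,8]
A[mid]=-3<-1: swap A[3],A[4]; lo=4,mid=5 → [-10,-8,-9,-3,-1,-4,6,5,2,3,8]
A[mid]=-4<-1: swap A[4],A[5]; lo=5,mid=6 → [-10,-8,-9,-3,-4,-1,6,5,2,3,8]
end: lo=5, hi=5; A = [-10,-8,-9,-3,-4,-1,6,5,2,3,8]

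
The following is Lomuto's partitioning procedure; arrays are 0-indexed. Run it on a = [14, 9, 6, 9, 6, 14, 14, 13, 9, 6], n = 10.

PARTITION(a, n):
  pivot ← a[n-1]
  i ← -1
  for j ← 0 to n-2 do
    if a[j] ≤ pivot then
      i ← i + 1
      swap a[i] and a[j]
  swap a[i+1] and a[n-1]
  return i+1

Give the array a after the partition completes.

[6, 6, 6, 9, 9, 14, 14, 13, 9, 14]

pivot = a[9] = 6; i = -1
j=0: a[0]=14 > 6 → no swap
j=1: a[1]=9 > 6 → no swap
j=2: a[2]=6 ≤ 6 → i=0, swap a[0],a[2] → [6, 9, 14, 9, 6, 14, 14, 13, 9, 6]
j=3: a[3]=9 > 6 → no swap
j=4: a[4]=6 ≤ 6 → i=1, swap a[1],a[4] → [6, 6, 14, 9, 9, 14, 14, 13, 9, 6]
j=5: a[5]=14 > 6 → no swap
j=6: a[6]=14 > 6 → no swap
j=7: a[7]=13 > 6 → no swap
j=8: a[8]=9 > 6 → no swap
final swap a[2],a[9] → [6, 6, 6, 9, 9, 14, 14, 13, 9, 14]; return 2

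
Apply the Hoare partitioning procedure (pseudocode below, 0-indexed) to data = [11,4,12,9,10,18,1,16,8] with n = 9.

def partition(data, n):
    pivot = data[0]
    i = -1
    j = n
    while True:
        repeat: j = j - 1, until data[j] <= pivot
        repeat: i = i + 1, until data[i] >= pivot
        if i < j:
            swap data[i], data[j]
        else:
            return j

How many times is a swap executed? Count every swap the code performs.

pivot = data[0] = 11; i = -1, j = 9
j→8 (data[8]=8≤11), i→0 (data[0]=11≥11); i<j, swap → [8,4,12,9,10,18,1,16,11]
j→6 (data[6]=1≤11), i→2 (data[2]=12≥11); i<j, swap → [8,4,1,9,10,18,12,16,11]
j→4, i→5; i≥j, return j=4. data = [8,4,1,9,10,18,12,16,11]

2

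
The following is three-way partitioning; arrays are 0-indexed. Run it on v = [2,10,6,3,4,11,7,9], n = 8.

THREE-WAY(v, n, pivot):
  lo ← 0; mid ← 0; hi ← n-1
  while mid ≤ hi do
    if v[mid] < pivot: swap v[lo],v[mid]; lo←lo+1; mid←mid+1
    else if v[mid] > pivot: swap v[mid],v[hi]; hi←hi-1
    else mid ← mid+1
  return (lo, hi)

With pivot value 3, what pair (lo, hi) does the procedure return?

(1, 1)

pivot = 3; lo=0, mid=0, hi=7
v[mid]=2<3: swap v[0],v[0]; lo=1,mid=1 → [2,10,6,3,4,11,7,9]
v[mid]=10>3: swap v[1],v[7]; hi=6 → [2,9,6,3,4,11,7,10]
v[mid]=9>3: swap v[1],v[6]; hi=5 → [2,7,6,3,4,11,9,10]
v[mid]=7>3: swap v[1],v[5]; hi=4 → [2,11,6,3,4,7,9,10]
v[mid]=11>3: swap v[1],v[4]; hi=3 → [2,4,6,3,11,7,9,10]
v[mid]=4>3: swap v[1],v[3]; hi=2 → [2,3,6,4,11,7,9,10]
v[mid]=3=3: mid=2
v[mid]=6>3: swap v[2],v[2]; hi=1 → [2,3,6,4,11,7,9,10]
end: lo=1, hi=1; v = [2,3,6,4,11,7,9,10]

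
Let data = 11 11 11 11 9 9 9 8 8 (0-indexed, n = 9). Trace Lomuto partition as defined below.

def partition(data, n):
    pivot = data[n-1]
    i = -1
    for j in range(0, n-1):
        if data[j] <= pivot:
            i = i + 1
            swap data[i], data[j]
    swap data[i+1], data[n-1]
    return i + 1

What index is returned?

1

pivot = data[8] = 8; i = -1
j=0: data[0]=11 > 8 → no swap
j=1: data[1]=11 > 8 → no swap
j=2: data[2]=11 > 8 → no swap
j=3: data[3]=11 > 8 → no swap
j=4: data[4]=9 > 8 → no swap
j=5: data[5]=9 > 8 → no swap
j=6: data[6]=9 > 8 → no swap
j=7: data[7]=8 ≤ 8 → i=0, swap data[0],data[7] → 8 11 11 11 9 9 9 11 8
final swap data[1],data[8] → 8 8 11 11 9 9 9 11 11; return 1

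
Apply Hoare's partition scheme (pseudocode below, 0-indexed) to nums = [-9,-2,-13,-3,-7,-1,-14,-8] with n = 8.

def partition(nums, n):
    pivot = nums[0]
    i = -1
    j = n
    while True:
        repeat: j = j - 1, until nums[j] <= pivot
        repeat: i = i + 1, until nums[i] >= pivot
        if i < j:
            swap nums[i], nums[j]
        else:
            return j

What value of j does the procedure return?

1

pivot=-9
j stops at 6 (-14), i stops at 0 (-9); swap ⇒ [-14,-2,-13,-3,-7,-1,-9,-8]
j stops at 2 (-13), i stops at 1 (-2); swap ⇒ [-14,-13,-2,-3,-7,-1,-9,-8]
j stops at 1, i stops at 2; i≥j ⇒ return 1. nums=[-14,-13,-2,-3,-7,-1,-9,-8]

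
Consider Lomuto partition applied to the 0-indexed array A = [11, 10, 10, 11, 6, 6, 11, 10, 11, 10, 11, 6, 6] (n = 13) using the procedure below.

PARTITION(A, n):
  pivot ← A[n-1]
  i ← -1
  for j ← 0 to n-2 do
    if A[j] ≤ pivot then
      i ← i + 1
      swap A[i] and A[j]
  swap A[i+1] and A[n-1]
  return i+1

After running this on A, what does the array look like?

pivot=6, i=-1
j=0: 11>6, skip
j=1: 10>6, skip
j=2: 10>6, skip
j=3: 11>6, skip
j=4: 6≤6, i=0, swap(0,4) ⇒ [6, 10, 10, 11, 11, 6, 11, 10, 11, 10, 11, 6, 6]
j=5: 6≤6, i=1, swap(1,5) ⇒ [6, 6, 10, 11, 11, 10, 11, 10, 11, 10, 11, 6, 6]
j=6: 11>6, skip
j=7: 10>6, skip
j=8: 11>6, skip
j=9: 10>6, skip
j=10: 11>6, skip
j=11: 6≤6, i=2, swap(2,11) ⇒ [6, 6, 6, 11, 11, 10, 11, 10, 11, 10, 11, 10, 6]
swap(3,12) ⇒ [6, 6, 6, 6, 11, 10, 11, 10, 11, 10, 11, 10, 11]; return 3

[6, 6, 6, 6, 11, 10, 11, 10, 11, 10, 11, 10, 11]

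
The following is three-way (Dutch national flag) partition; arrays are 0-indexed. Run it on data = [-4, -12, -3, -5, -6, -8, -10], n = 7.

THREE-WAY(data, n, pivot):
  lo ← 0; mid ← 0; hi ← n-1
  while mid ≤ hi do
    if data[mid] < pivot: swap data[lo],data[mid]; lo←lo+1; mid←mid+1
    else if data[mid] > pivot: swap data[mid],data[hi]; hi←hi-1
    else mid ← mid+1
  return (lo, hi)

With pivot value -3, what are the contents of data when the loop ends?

pivot = -3; lo=0, mid=0, hi=6
data[mid]=-4<-3: swap data[0],data[0]; lo=1,mid=1 → [-4, -12, -3, -5, -6, -8, -10]
data[mid]=-12<-3: swap data[1],data[1]; lo=2,mid=2 → [-4, -12, -3, -5, -6, -8, -10]
data[mid]=-3=-3: mid=3
data[mid]=-5<-3: swap data[2],data[3]; lo=3,mid=4 → [-4, -12, -5, -3, -6, -8, -10]
data[mid]=-6<-3: swap data[3],data[4]; lo=4,mid=5 → [-4, -12, -5, -6, -3, -8, -10]
data[mid]=-8<-3: swap data[4],data[5]; lo=5,mid=6 → [-4, -12, -5, -6, -8, -3, -10]
data[mid]=-10<-3: swap data[5],data[6]; lo=6,mid=7 → [-4, -12, -5, -6, -8, -10, -3]
end: lo=6, hi=6; data = [-4, -12, -5, -6, -8, -10, -3]

[-4, -12, -5, -6, -8, -10, -3]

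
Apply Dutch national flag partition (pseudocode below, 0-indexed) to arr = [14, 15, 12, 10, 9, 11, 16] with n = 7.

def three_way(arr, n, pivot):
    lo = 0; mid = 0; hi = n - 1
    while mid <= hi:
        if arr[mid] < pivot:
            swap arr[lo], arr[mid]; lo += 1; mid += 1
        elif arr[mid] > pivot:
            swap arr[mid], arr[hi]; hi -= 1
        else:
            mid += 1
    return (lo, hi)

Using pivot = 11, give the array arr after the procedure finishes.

pivot = 11; lo=0, mid=0, hi=6
arr[mid]=14>11: swap arr[0],arr[6]; hi=5 → [16, 15, 12, 10, 9, 11, 14]
arr[mid]=16>11: swap arr[0],arr[5]; hi=4 → [11, 15, 12, 10, 9, 16, 14]
arr[mid]=11=11: mid=1
arr[mid]=15>11: swap arr[1],arr[4]; hi=3 → [11, 9, 12, 10, 15, 16, 14]
arr[mid]=9<11: swap arr[0],arr[1]; lo=1,mid=2 → [9, 11, 12, 10, 15, 16, 14]
arr[mid]=12>11: swap arr[2],arr[3]; hi=2 → [9, 11, 10, 12, 15, 16, 14]
arr[mid]=10<11: swap arr[1],arr[2]; lo=2,mid=3 → [9, 10, 11, 12, 15, 16, 14]
end: lo=2, hi=2; arr = [9, 10, 11, 12, 15, 16, 14]

[9, 10, 11, 12, 15, 16, 14]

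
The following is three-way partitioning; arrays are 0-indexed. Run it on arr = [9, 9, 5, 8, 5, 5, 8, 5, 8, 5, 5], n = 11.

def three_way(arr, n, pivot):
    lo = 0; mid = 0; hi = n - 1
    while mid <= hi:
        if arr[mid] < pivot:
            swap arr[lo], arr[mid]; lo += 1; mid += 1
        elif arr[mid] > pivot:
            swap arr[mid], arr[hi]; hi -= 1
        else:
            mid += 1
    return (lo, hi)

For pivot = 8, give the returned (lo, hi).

lo=0 mid=0 hi=10
9>8: swap(0,10), hi=9 ⇒ [5, 9, 5, 8, 5, 5, 8, 5, 8, 5, 9]
5<8: swap(0,0), lo=1 mid=1 ⇒ [5, 9, 5, 8, 5, 5, 8, 5, 8, 5, 9]
9>8: swap(1,9), hi=8 ⇒ [5, 5, 5, 8, 5, 5, 8, 5, 8, 9, 9]
5<8: swap(1,1), lo=2 mid=2 ⇒ [5, 5, 5, 8, 5, 5, 8, 5, 8, 9, 9]
5<8: swap(2,2), lo=3 mid=3 ⇒ [5, 5, 5, 8, 5, 5, 8, 5, 8, 9, 9]
8=8: mid=4
5<8: swap(3,4), lo=4 mid=5 ⇒ [5, 5, 5, 5, 8, 5, 8, 5, 8, 9, 9]
5<8: swap(4,5), lo=5 mid=6 ⇒ [5, 5, 5, 5, 5, 8, 8, 5, 8, 9, 9]
8=8: mid=7
5<8: swap(5,7), lo=6 mid=8 ⇒ [5, 5, 5, 5, 5, 5, 8, 8, 8, 9, 9]
8=8: mid=9
done. lo=6 hi=8; arr=[5, 5, 5, 5, 5, 5, 8, 8, 8, 9, 9]

(6, 8)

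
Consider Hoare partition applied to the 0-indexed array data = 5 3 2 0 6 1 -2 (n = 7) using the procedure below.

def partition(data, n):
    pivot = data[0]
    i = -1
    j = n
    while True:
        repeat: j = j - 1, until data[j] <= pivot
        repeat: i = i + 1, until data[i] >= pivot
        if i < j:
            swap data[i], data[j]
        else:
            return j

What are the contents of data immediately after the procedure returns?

pivot = data[0] = 5; i = -1, j = 7
j→6 (data[6]=-2≤5), i→0 (data[0]=5≥5); i<j, swap → -2 3 2 0 6 1 5
j→5 (data[5]=1≤5), i→4 (data[4]=6≥5); i<j, swap → -2 3 2 0 1 6 5
j→4, i→5; i≥j, return j=4. data = -2 3 2 0 1 6 5

-2 3 2 0 1 6 5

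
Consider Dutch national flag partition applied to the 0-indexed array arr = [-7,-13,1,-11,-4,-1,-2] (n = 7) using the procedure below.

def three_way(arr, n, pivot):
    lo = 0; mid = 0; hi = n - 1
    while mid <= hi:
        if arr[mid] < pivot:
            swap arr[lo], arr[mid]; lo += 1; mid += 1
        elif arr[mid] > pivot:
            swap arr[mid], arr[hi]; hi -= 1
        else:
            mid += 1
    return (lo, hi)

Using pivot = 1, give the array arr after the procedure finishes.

[-7,-13,-11,-4,-1,-2,1]

pivot = 1; lo=0, mid=0, hi=6
arr[mid]=-7<1: swap arr[0],arr[0]; lo=1,mid=1 → [-7,-13,1,-11,-4,-1,-2]
arr[mid]=-13<1: swap arr[1],arr[1]; lo=2,mid=2 → [-7,-13,1,-11,-4,-1,-2]
arr[mid]=1=1: mid=3
arr[mid]=-11<1: swap arr[2],arr[3]; lo=3,mid=4 → [-7,-13,-11,1,-4,-1,-2]
arr[mid]=-4<1: swap arr[3],arr[4]; lo=4,mid=5 → [-7,-13,-11,-4,1,-1,-2]
arr[mid]=-1<1: swap arr[4],arr[5]; lo=5,mid=6 → [-7,-13,-11,-4,-1,1,-2]
arr[mid]=-2<1: swap arr[5],arr[6]; lo=6,mid=7 → [-7,-13,-11,-4,-1,-2,1]
end: lo=6, hi=6; arr = [-7,-13,-11,-4,-1,-2,1]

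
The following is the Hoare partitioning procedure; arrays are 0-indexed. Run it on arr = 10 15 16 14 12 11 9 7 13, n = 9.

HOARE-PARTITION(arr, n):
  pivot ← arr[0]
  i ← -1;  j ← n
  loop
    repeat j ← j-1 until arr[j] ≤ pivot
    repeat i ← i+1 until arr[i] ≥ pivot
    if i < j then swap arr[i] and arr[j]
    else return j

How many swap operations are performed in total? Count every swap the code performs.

pivot=10
j stops at 7 (7), i stops at 0 (10); swap ⇒ 7 15 16 14 12 11 9 10 13
j stops at 6 (9), i stops at 1 (15); swap ⇒ 7 9 16 14 12 11 15 10 13
j stops at 1, i stops at 2; i≥j ⇒ return 1. arr=7 9 16 14 12 11 15 10 13

2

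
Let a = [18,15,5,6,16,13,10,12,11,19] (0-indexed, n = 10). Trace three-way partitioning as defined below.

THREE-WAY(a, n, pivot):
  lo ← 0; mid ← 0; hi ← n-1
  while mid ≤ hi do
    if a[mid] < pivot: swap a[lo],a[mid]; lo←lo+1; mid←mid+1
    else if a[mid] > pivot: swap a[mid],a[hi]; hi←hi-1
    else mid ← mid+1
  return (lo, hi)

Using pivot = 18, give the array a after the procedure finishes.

lo=0 mid=0 hi=9
18=18: mid=1
15<18: swap(0,1), lo=1 mid=2 ⇒ [15,18,5,6,16,13,10,12,11,19]
5<18: swap(1,2), lo=2 mid=3 ⇒ [15,5,18,6,16,13,10,12,11,19]
6<18: swap(2,3), lo=3 mid=4 ⇒ [15,5,6,18,16,13,10,12,11,19]
16<18: swap(3,4), lo=4 mid=5 ⇒ [15,5,6,16,18,13,10,12,11,19]
13<18: swap(4,5), lo=5 mid=6 ⇒ [15,5,6,16,13,18,10,12,11,19]
10<18: swap(5,6), lo=6 mid=7 ⇒ [15,5,6,16,13,10,18,12,11,19]
12<18: swap(6,7), lo=7 mid=8 ⇒ [15,5,6,16,13,10,12,18,11,19]
11<18: swap(7,8), lo=8 mid=9 ⇒ [15,5,6,16,13,10,12,11,18,19]
19>18: swap(9,9), hi=8 ⇒ [15,5,6,16,13,10,12,11,18,19]
done. lo=8 hi=8; a=[15,5,6,16,13,10,12,11,18,19]

[15,5,6,16,13,10,12,11,18,19]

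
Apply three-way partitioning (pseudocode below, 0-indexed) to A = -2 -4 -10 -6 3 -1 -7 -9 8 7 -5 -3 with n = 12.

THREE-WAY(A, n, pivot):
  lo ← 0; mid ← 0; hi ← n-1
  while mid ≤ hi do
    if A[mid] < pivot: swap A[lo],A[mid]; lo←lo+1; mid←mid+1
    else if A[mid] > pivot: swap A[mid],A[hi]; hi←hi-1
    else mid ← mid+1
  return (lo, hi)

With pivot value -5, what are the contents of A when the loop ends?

pivot = -5; lo=0, mid=0, hi=11
A[mid]=-2>-5: swap A[0],A[11]; hi=10 → -3 -4 -10 -6 3 -1 -7 -9 8 7 -5 -2
A[mid]=-3>-5: swap A[0],A[10]; hi=9 → -5 -4 -10 -6 3 -1 -7 -9 8 7 -3 -2
A[mid]=-5=-5: mid=1
A[mid]=-4>-5: swap A[1],A[9]; hi=8 → -5 7 -10 -6 3 -1 -7 -9 8 -4 -3 -2
A[mid]=7>-5: swap A[1],A[8]; hi=7 → -5 8 -10 -6 3 -1 -7 -9 7 -4 -3 -2
A[mid]=8>-5: swap A[1],A[7]; hi=6 → -5 -9 -10 -6 3 -1 -7 8 7 -4 -3 -2
A[mid]=-9<-5: swap A[0],A[1]; lo=1,mid=2 → -9 -5 -10 -6 3 -1 -7 8 7 -4 -3 -2
A[mid]=-10<-5: swap A[1],A[2]; lo=2,mid=3 → -9 -10 -5 -6 3 -1 -7 8 7 -4 -3 -2
A[mid]=-6<-5: swap A[2],A[3]; lo=3,mid=4 → -9 -10 -6 -5 3 -1 -7 8 7 -4 -3 -2
A[mid]=3>-5: swap A[4],A[6]; hi=5 → -9 -10 -6 -5 -7 -1 3 8 7 -4 -3 -2
A[mid]=-7<-5: swap A[3],A[4]; lo=4,mid=5 → -9 -10 -6 -7 -5 -1 3 8 7 -4 -3 -2
A[mid]=-1>-5: swap A[5],A[5]; hi=4 → -9 -10 -6 -7 -5 -1 3 8 7 -4 -3 -2
end: lo=4, hi=4; A = -9 -10 -6 -7 -5 -1 3 8 7 -4 -3 -2

-9 -10 -6 -7 -5 -1 3 8 7 -4 -3 -2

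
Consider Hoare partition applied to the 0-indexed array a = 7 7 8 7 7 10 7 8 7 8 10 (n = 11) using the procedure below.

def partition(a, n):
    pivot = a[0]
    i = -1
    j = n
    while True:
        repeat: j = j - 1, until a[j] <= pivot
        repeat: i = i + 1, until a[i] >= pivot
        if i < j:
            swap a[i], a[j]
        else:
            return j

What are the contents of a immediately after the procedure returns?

pivot=7
j stops at 8 (7), i stops at 0 (7); swap ⇒ 7 7 8 7 7 10 7 8 7 8 10
j stops at 6 (7), i stops at 1 (7); swap ⇒ 7 7 8 7 7 10 7 8 7 8 10
j stops at 4 (7), i stops at 2 (8); swap ⇒ 7 7 7 7 8 10 7 8 7 8 10
j stops at 3, i stops at 3; i≥j ⇒ return 3. a=7 7 7 7 8 10 7 8 7 8 10

7 7 7 7 8 10 7 8 7 8 10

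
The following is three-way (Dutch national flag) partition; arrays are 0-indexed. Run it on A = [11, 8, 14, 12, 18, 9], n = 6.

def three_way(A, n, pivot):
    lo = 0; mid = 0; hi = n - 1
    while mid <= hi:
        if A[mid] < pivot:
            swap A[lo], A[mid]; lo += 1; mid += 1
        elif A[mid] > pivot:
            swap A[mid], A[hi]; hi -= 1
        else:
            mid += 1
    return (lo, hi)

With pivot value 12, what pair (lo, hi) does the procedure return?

(3, 3)

lo=0 mid=0 hi=5
11<12: swap(0,0), lo=1 mid=1 ⇒ [11, 8, 14, 12, 18, 9]
8<12: swap(1,1), lo=2 mid=2 ⇒ [11, 8, 14, 12, 18, 9]
14>12: swap(2,5), hi=4 ⇒ [11, 8, 9, 12, 18, 14]
9<12: swap(2,2), lo=3 mid=3 ⇒ [11, 8, 9, 12, 18, 14]
12=12: mid=4
18>12: swap(4,4), hi=3 ⇒ [11, 8, 9, 12, 18, 14]
done. lo=3 hi=3; A=[11, 8, 9, 12, 18, 14]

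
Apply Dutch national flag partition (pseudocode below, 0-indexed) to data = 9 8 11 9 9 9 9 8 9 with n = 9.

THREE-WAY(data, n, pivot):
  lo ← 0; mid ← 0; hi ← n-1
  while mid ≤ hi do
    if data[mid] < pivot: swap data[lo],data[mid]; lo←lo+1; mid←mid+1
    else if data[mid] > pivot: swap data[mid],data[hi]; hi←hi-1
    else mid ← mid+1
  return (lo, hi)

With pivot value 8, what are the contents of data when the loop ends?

8 8 9 9 9 9 11 9 9

pivot = 8; lo=0, mid=0, hi=8
data[mid]=9>8: swap data[0],data[8]; hi=7 → 9 8 11 9 9 9 9 8 9
data[mid]=9>8: swap data[0],data[7]; hi=6 → 8 8 11 9 9 9 9 9 9
data[mid]=8=8: mid=1
data[mid]=8=8: mid=2
data[mid]=11>8: swap data[2],data[6]; hi=5 → 8 8 9 9 9 9 11 9 9
data[mid]=9>8: swap data[2],data[5]; hi=4 → 8 8 9 9 9 9 11 9 9
data[mid]=9>8: swap data[2],data[4]; hi=3 → 8 8 9 9 9 9 11 9 9
data[mid]=9>8: swap data[2],data[3]; hi=2 → 8 8 9 9 9 9 11 9 9
data[mid]=9>8: swap data[2],data[2]; hi=1 → 8 8 9 9 9 9 11 9 9
end: lo=0, hi=1; data = 8 8 9 9 9 9 11 9 9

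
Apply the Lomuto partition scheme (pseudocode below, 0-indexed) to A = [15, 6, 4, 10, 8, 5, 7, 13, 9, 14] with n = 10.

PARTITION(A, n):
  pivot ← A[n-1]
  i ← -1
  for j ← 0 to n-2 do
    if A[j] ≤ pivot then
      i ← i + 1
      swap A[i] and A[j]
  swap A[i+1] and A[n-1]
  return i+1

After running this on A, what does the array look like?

pivot=14, i=-1
j=0: 15>14, skip
j=1: 6≤14, i=0, swap(0,1) ⇒ [6, 15, 4, 10, 8, 5, 7, 13, 9, 14]
j=2: 4≤14, i=1, swap(1,2) ⇒ [6, 4, 15, 10, 8, 5, 7, 13, 9, 14]
j=3: 10≤14, i=2, swap(2,3) ⇒ [6, 4, 10, 15, 8, 5, 7, 13, 9, 14]
j=4: 8≤14, i=3, swap(3,4) ⇒ [6, 4, 10, 8, 15, 5, 7, 13, 9, 14]
j=5: 5≤14, i=4, swap(4,5) ⇒ [6, 4, 10, 8, 5, 15, 7, 13, 9, 14]
j=6: 7≤14, i=5, swap(5,6) ⇒ [6, 4, 10, 8, 5, 7, 15, 13, 9, 14]
j=7: 13≤14, i=6, swap(6,7) ⇒ [6, 4, 10, 8, 5, 7, 13, 15, 9, 14]
j=8: 9≤14, i=7, swap(7,8) ⇒ [6, 4, 10, 8, 5, 7, 13, 9, 15, 14]
swap(8,9) ⇒ [6, 4, 10, 8, 5, 7, 13, 9, 14, 15]; return 8

[6, 4, 10, 8, 5, 7, 13, 9, 14, 15]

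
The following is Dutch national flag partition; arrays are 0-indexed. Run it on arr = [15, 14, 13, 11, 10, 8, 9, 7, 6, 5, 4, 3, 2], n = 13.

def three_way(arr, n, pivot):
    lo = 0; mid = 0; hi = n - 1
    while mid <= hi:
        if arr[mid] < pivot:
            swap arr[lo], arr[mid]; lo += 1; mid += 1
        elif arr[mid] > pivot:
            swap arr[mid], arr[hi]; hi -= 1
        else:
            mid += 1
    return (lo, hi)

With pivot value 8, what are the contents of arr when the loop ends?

pivot = 8; lo=0, mid=0, hi=12
arr[mid]=15>8: swap arr[0],arr[12]; hi=11 → [2, 14, 13, 11, 10, 8, 9, 7, 6, 5, 4, 3, 15]
arr[mid]=2<8: swap arr[0],arr[0]; lo=1,mid=1 → [2, 14, 13, 11, 10, 8, 9, 7, 6, 5, 4, 3, 15]
arr[mid]=14>8: swap arr[1],arr[11]; hi=10 → [2, 3, 13, 11, 10, 8, 9, 7, 6, 5, 4, 14, 15]
arr[mid]=3<8: swap arr[1],arr[1]; lo=2,mid=2 → [2, 3, 13, 11, 10, 8, 9, 7, 6, 5, 4, 14, 15]
arr[mid]=13>8: swap arr[2],arr[10]; hi=9 → [2, 3, 4, 11, 10, 8, 9, 7, 6, 5, 13, 14, 15]
arr[mid]=4<8: swap arr[2],arr[2]; lo=3,mid=3 → [2, 3, 4, 11, 10, 8, 9, 7, 6, 5, 13, 14, 15]
arr[mid]=11>8: swap arr[3],arr[9]; hi=8 → [2, 3, 4, 5, 10, 8, 9, 7, 6, 11, 13, 14, 15]
arr[mid]=5<8: swap arr[3],arr[3]; lo=4,mid=4 → [2, 3, 4, 5, 10, 8, 9, 7, 6, 11, 13, 14, 15]
arr[mid]=10>8: swap arr[4],arr[8]; hi=7 → [2, 3, 4, 5, 6, 8, 9, 7, 10, 11, 13, 14, 15]
arr[mid]=6<8: swap arr[4],arr[4]; lo=5,mid=5 → [2, 3, 4, 5, 6, 8, 9, 7, 10, 11, 13, 14, 15]
arr[mid]=8=8: mid=6
arr[mid]=9>8: swap arr[6],arr[7]; hi=6 → [2, 3, 4, 5, 6, 8, 7, 9, 10, 11, 13, 14, 15]
arr[mid]=7<8: swap arr[5],arr[6]; lo=6,mid=7 → [2, 3, 4, 5, 6, 7, 8, 9, 10, 11, 13, 14, 15]
end: lo=6, hi=6; arr = [2, 3, 4, 5, 6, 7, 8, 9, 10, 11, 13, 14, 15]

[2, 3, 4, 5, 6, 7, 8, 9, 10, 11, 13, 14, 15]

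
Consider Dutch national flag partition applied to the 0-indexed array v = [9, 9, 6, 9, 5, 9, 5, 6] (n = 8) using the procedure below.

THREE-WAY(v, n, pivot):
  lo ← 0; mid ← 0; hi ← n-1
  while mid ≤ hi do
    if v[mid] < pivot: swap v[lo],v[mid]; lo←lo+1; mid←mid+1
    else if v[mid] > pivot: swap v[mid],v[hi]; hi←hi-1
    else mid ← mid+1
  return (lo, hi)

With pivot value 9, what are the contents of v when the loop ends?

[6, 5, 5, 6, 9, 9, 9, 9]

lo=0 mid=0 hi=7
9=9: mid=1
9=9: mid=2
6<9: swap(0,2), lo=1 mid=3 ⇒ [6, 9, 9, 9, 5, 9, 5, 6]
9=9: mid=4
5<9: swap(1,4), lo=2 mid=5 ⇒ [6, 5, 9, 9, 9, 9, 5, 6]
9=9: mid=6
5<9: swap(2,6), lo=3 mid=7 ⇒ [6, 5, 5, 9, 9, 9, 9, 6]
6<9: swap(3,7), lo=4 mid=8 ⇒ [6, 5, 5, 6, 9, 9, 9, 9]
done. lo=4 hi=7; v=[6, 5, 5, 6, 9, 9, 9, 9]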